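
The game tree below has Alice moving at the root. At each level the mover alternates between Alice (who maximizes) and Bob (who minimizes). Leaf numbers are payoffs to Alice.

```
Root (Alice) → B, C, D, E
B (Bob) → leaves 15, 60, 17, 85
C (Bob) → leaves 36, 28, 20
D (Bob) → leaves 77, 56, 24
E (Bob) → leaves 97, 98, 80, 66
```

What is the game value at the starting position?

66

B (Bob): min(15, 60, 17, 85) = 15
C (Bob): min(36, 28, 20) = 20
D (Bob): min(77, 56, 24) = 24
E (Bob): min(97, 98, 80, 66) = 66
Root (Alice): max(15, 20, 24, 66) = 66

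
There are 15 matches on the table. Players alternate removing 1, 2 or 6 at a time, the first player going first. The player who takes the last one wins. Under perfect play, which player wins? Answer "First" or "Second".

W/L table (W = player to move can force a win):
i:   0  1  2  3  4  5  6  7  8  9 10 11 12 13 14 15
     L  W  W  L  W  W  W  L  W  W  L  W  W  W  L  W
Position 15 is W, so the first player wins.

First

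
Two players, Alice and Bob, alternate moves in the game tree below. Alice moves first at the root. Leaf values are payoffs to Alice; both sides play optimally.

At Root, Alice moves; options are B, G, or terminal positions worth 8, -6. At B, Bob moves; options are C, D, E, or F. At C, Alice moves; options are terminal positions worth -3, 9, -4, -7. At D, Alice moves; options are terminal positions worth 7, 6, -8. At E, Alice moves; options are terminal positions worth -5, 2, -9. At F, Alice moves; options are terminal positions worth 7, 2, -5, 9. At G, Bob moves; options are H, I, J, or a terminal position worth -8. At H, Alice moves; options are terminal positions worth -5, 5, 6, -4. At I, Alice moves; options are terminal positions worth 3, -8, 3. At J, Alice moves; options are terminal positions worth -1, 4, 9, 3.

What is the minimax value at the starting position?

C (Alice): max(-3, 9, -4, -7) = 9
D (Alice): max(7, 6, -8) = 7
E (Alice): max(-5, 2, -9) = 2
F (Alice): max(7, 2, -5, 9) = 9
B (Bob): min(9, 7, 2, 9) = 2
H (Alice): max(-5, 5, 6, -4) = 6
I (Alice): max(3, -8, 3) = 3
J (Alice): max(-1, 4, 9, 3) = 9
G (Bob): min(6, 3, 9, -8) = -8
Root (Alice): max(2, -8, 8, -6) = 8

8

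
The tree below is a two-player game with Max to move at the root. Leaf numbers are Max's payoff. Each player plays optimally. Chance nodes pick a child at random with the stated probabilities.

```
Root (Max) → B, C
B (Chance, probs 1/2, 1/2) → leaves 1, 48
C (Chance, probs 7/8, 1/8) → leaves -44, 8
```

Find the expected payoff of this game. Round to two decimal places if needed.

24.5

B (Chance): 1/2·1 + 1/2·48 = 24.5
C (Chance): 7/8·-44 + 1/8·8 = -37.5
Root (Max): max(24.5, -37.5) = 24.5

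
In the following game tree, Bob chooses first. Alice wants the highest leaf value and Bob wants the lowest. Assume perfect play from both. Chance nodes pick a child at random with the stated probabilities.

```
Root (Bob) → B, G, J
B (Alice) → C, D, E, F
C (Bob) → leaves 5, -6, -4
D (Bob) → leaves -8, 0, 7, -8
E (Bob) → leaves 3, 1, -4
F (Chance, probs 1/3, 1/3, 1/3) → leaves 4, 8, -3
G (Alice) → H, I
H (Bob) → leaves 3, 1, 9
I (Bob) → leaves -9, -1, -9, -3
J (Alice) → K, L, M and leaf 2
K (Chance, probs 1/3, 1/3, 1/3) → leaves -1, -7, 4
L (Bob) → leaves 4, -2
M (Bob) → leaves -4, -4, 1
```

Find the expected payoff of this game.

1

C (Bob): min(5, -6, -4) = -6
D (Bob): min(-8, 0, 7, -8) = -8
E (Bob): min(3, 1, -4) = -4
F (Chance): 1/3·4 + 1/3·8 + 1/3·-3 = 3
B (Alice): max(-6, -8, -4, 3) = 3
H (Bob): min(3, 1, 9) = 1
I (Bob): min(-9, -1, -9, -3) = -9
G (Alice): max(1, -9) = 1
K (Chance): 1/3·-1 + 1/3·-7 + 1/3·4 = -1.33
L (Bob): min(4, -2) = -2
M (Bob): min(-4, -4, 1) = -4
J (Alice): max(-1.33, -2, -4, 2) = 2
Root (Bob): min(3, 1, 2) = 1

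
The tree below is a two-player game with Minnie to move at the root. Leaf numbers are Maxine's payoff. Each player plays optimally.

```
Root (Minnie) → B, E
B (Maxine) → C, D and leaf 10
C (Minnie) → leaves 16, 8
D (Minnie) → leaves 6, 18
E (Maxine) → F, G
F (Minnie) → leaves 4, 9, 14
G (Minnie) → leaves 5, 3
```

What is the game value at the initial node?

C (Minnie): min(16, 8) = 8
D (Minnie): min(6, 18) = 6
B (Maxine): max(8, 6, 10) = 10
F (Minnie): min(4, 9, 14) = 4
G (Minnie): min(5, 3) = 3
E (Maxine): max(4, 3) = 4
Root (Minnie): min(10, 4) = 4

4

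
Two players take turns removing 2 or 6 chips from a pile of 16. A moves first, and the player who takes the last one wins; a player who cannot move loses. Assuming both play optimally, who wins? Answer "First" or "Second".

Second

Mark each pile size as W (mover wins) or L (mover loses):
i:   0  1  2  3  4  5  6  7  8  9 10 11 12 13 14 15 16
     L  L  W  W  L  L  W  W  L  L  W  W  L  L  W  W  L
Position 16 is L, so the second player wins.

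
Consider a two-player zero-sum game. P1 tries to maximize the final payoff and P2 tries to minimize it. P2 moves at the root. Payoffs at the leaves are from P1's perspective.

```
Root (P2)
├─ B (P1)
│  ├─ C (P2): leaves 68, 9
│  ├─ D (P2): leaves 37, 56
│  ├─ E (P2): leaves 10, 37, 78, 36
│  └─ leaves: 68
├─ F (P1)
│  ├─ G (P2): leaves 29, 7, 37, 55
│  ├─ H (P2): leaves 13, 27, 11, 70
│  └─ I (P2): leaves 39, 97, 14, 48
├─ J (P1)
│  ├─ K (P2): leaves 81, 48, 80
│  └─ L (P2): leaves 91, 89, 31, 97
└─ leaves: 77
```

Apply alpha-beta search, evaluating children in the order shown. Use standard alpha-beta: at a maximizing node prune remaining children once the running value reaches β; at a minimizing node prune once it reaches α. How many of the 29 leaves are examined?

22

C [α=-∞,β=+∞]: v=9
D [α=9,β=+∞]: v=37
E [α=37,β=+∞]: v=10 after child 1 ≤ α → α-cutoff, skip 3
B [α=-∞,β=+∞]: v=68
G [α=-∞,β=68]: v=7
H [α=7,β=68]: v=11
I [α=11,β=68]: v=14
F [α=-∞,β=68]: v=14
K [α=-∞,β=14]: v=48
J [α=-∞,β=14]: v=48 after child 1 ≥ β → β-cutoff, skip 1
Root [α=-∞,β=+∞]: v=14
Leaves evaluated: 22 of 29.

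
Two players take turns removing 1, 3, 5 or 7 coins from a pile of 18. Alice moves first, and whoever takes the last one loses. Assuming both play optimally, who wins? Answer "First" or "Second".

Positions where the player to move wins (W) vs loses (L):
i:   0  1  2  3  4  5  6  7  8  9 10 11 12 13 14 15 16 17 18
     W  L  W  L  W  L  W  L  W  L  W  L  W  L  W  L  W  L  W
Position 18 is W, so the first player wins.

First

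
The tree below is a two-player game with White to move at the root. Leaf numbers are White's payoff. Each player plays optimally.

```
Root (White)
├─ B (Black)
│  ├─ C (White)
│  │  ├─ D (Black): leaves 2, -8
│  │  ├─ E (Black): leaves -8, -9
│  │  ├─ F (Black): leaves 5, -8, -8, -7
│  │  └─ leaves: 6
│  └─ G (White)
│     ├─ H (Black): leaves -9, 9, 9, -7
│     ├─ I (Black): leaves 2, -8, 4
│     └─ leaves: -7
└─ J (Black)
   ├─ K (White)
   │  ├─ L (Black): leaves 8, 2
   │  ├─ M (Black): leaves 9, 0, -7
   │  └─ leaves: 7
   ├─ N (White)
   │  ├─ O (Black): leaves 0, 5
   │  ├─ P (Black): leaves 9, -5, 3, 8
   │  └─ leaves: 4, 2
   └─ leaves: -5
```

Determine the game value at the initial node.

-5

D (Black): min(2, -8) = -8
E (Black): min(-8, -9) = -9
F (Black): min(5, -8, -8, -7) = -8
C (White): max(-8, -9, -8, 6) = 6
H (Black): min(-9, 9, 9, -7) = -9
I (Black): min(2, -8, 4) = -8
G (White): max(-9, -8, -7) = -7
B (Black): min(6, -7) = -7
L (Black): min(8, 2) = 2
M (Black): min(9, 0, -7) = -7
K (White): max(2, -7, 7) = 7
O (Black): min(0, 5) = 0
P (Black): min(9, -5, 3, 8) = -5
N (White): max(0, -5, 4, 2) = 4
J (Black): min(7, 4, -5) = -5
Root (White): max(-7, -5) = -5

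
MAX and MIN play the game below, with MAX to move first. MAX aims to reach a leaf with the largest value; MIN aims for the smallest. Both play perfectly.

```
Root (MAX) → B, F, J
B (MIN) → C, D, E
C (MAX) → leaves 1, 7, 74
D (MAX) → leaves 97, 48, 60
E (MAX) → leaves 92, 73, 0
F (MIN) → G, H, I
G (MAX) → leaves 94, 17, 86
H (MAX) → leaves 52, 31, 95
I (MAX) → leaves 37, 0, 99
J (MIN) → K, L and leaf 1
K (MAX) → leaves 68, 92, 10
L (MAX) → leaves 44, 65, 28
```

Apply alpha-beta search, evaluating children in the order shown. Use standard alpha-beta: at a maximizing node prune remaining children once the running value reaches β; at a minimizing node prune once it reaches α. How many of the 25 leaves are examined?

17

C [α=-∞,β=+∞]: v=74
D [α=-∞,β=74]: v=97 after child 1 ≥ β → β-cutoff, skip 2
E [α=-∞,β=74]: v=92 after child 1 ≥ β → β-cutoff, skip 2
B [α=-∞,β=+∞]: v=74
G [α=74,β=+∞]: v=94
H [α=74,β=94]: v=95
I [α=74,β=94]: v=99
F [α=74,β=+∞]: v=94
K [α=94,β=+∞]: v=92
J [α=94,β=+∞]: v=92 after child 1 ≤ α → α-cutoff, skip 2
Root [α=-∞,β=+∞]: v=94
Leaves evaluated: 17 of 25.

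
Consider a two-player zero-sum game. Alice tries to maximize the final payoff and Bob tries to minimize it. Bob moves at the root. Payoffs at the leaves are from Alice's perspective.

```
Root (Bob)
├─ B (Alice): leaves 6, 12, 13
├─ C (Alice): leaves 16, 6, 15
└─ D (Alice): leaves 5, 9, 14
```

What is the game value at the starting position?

B (Alice): max(6, 12, 13) = 13
C (Alice): max(16, 6, 15) = 16
D (Alice): max(5, 9, 14) = 14
Root (Bob): min(13, 16, 14) = 13

13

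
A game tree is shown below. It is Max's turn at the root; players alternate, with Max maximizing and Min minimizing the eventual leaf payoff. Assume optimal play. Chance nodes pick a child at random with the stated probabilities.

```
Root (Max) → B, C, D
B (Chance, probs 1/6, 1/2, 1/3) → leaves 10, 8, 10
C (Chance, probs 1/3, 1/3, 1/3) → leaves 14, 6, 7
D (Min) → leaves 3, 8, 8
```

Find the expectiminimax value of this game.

B (Chance): 1/6·10 + 1/2·8 + 1/3·10 = 9
C (Chance): 1/3·14 + 1/3·6 + 1/3·7 = 9
D (Min): min(3, 8, 8) = 3
Root (Max): max(9, 9, 3) = 9

9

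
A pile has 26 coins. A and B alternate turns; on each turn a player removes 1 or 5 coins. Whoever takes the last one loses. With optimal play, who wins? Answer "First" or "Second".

Mark each pile size as W (mover wins) or L (mover loses):
i:   0  1  2  3  4  5  6  7  8  9 10 11 12 13 14 15 16 17 18 19 20 21 22 23 24 25 26
     W  L  W  L  W  L  W  L  W  L  W  L  W  L  W  L  W  L  W  L  W  L  W  L  W  L  W
Position 26 is W, so the first player wins.

First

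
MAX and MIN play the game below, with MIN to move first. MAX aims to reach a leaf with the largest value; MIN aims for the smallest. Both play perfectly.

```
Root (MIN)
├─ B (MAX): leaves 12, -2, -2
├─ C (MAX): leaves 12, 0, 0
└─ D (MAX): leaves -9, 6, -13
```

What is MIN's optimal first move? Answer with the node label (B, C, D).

D

B (MAX): max(12, -2, -2) = 12
C (MAX): max(12, 0, 0) = 12
D (MAX): max(-9, 6, -13) = 6
Root (MIN): min(12, 12, 6) = 6
MIN picks the child with the lowest value: D (value 6).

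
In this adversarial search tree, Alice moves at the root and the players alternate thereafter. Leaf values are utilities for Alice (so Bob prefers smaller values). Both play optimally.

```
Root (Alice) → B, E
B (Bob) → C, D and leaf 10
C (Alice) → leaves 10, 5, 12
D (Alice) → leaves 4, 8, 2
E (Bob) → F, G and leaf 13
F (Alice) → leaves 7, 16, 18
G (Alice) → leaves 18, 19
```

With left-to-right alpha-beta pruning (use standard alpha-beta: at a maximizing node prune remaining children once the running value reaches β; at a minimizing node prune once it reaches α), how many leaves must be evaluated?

12

C [α=-∞,β=+∞]: v=12
D [α=-∞,β=12]: v=8
B [α=-∞,β=+∞]: v=8
F [α=8,β=+∞]: v=18
G [α=8,β=18]: v=18 after child 1 ≥ β → β-cutoff, skip 1
E [α=8,β=+∞]: v=13
Root [α=-∞,β=+∞]: v=13
Leaves evaluated: 12 of 13.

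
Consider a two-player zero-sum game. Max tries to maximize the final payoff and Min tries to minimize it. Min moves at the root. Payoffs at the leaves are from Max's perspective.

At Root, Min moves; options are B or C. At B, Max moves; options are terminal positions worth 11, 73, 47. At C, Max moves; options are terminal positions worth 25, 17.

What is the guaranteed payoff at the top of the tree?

B (Max): max(11, 73, 47) = 73
C (Max): max(25, 17) = 25
Root (Min): min(73, 25) = 25

25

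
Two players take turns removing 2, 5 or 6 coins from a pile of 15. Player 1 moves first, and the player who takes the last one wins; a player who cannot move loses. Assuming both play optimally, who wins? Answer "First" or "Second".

Second

Mark each pile size as W (mover wins) or L (mover loses):
i:   0  1  2  3  4  5  6  7  8  9 10 11 12 13 14 15
     L  L  W  W  L  W  W  W  L  W  W  L  L  W  W  L
Position 15 is L, so the second player wins.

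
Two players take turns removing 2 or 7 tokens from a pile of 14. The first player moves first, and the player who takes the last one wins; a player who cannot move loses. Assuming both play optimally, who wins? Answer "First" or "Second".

Second

W/L table (W = player to move can force a win):
i:   0  1  2  3  4  5  6  7  8  9 10 11 12 13 14
     L  L  W  W  L  L  W  W  W  L  L  W  W  L  L
Position 14 is L, so the second player wins.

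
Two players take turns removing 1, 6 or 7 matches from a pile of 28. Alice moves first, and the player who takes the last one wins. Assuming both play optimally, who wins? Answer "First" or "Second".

Second

Positions where the player to move wins (W) vs loses (L):
i:   0  1  2  3  4  5  6  7  8  9 10 11 12 13 14 15 16 17 18 19 20 21 22 23 24 25 26 27 28
     L  W  L  W  L  W  W  W  W  W  W  W  L  W  L  W  L  W  W  W  W  W  W  W  L  W  L  W  L
Position 28 is L, so the second player wins.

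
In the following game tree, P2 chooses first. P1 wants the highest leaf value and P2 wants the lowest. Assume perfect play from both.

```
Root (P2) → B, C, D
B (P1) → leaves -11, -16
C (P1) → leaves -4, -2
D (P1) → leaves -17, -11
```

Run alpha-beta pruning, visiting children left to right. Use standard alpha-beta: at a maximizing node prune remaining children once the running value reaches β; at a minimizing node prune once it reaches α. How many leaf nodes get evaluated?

B [α=-∞,β=+∞]: v=-11
C [α=-∞,β=-11]: v=-4 after child 1 ≥ β → β-cutoff, skip 1
D [α=-∞,β=-11]: v=-11
Root [α=-∞,β=+∞]: v=-11
Leaves evaluated: 5 of 6.

5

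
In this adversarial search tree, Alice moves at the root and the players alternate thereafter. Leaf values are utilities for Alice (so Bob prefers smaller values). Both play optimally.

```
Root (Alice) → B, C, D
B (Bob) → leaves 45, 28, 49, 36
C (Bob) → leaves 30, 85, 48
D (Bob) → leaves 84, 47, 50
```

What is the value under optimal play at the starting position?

B (Bob): min(45, 28, 49, 36) = 28
C (Bob): min(30, 85, 48) = 30
D (Bob): min(84, 47, 50) = 47
Root (Alice): max(28, 30, 47) = 47

47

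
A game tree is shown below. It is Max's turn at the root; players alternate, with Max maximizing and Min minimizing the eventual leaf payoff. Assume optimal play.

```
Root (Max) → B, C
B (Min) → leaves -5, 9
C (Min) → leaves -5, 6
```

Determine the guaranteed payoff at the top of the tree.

-5

B (Min): min(-5, 9) = -5
C (Min): min(-5, 6) = -5
Root (Max): max(-5, -5) = -5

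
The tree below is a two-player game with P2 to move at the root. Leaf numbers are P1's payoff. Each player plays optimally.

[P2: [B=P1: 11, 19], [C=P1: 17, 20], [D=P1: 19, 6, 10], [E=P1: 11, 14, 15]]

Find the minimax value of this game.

B (P1): max(11, 19) = 19
C (P1): max(17, 20) = 20
D (P1): max(19, 6, 10) = 19
E (P1): max(11, 14, 15) = 15
Root (P2): min(19, 20, 19, 15) = 15

15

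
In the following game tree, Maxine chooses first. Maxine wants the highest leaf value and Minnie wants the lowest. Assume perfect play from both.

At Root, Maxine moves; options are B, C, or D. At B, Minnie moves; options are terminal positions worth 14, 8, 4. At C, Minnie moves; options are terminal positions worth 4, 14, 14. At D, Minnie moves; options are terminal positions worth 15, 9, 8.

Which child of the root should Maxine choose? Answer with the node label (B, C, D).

D

B (Minnie): min(14, 8, 4) = 4
C (Minnie): min(4, 14, 14) = 4
D (Minnie): min(15, 9, 8) = 8
Root (Maxine): max(4, 4, 8) = 8
Maxine picks the child with the highest value: D (value 8).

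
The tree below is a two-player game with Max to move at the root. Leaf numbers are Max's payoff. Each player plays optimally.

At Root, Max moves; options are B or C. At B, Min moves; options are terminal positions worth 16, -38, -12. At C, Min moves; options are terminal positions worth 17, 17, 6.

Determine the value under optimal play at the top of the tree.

6

B (Min): min(16, -38, -12) = -38
C (Min): min(17, 17, 6) = 6
Root (Max): max(-38, 6) = 6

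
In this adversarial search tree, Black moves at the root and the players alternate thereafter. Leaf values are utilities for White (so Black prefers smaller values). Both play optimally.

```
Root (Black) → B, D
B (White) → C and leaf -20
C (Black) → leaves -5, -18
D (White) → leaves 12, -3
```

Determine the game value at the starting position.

C (Black): min(-5, -18) = -18
B (White): max(-18, -20) = -18
D (White): max(12, -3) = 12
Root (Black): min(-18, 12) = -18

-18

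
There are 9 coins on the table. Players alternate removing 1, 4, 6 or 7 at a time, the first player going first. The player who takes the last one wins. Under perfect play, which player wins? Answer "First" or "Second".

First

Mark each pile size as W (mover wins) or L (mover loses):
i:   0  1  2  3  4  5  6  7  8  9
     L  W  L  W  W  L  W  W  W  W
Position 9 is W, so the first player wins.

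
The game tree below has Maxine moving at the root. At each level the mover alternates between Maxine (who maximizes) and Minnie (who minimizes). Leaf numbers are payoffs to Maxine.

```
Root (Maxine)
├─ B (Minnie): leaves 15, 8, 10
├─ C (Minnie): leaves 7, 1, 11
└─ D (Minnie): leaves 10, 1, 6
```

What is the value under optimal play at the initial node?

B (Minnie): min(15, 8, 10) = 8
C (Minnie): min(7, 1, 11) = 1
D (Minnie): min(10, 1, 6) = 1
Root (Maxine): max(8, 1, 1) = 8

8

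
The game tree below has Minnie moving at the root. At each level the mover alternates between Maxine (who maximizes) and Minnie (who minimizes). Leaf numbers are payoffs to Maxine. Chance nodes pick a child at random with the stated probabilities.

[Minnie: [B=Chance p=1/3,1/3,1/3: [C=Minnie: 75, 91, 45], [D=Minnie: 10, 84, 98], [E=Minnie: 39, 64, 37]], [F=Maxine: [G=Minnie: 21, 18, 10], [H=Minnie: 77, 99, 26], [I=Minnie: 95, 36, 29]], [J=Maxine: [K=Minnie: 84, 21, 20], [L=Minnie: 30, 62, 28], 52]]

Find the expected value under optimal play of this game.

C (Minnie): min(75, 91, 45) = 45
D (Minnie): min(10, 84, 98) = 10
E (Minnie): min(39, 64, 37) = 37
B (Chance): 1/3·45 + 1/3·10 + 1/3·37 = 30.67
G (Minnie): min(21, 18, 10) = 10
H (Minnie): min(77, 99, 26) = 26
I (Minnie): min(95, 36, 29) = 29
F (Maxine): max(10, 26, 29) = 29
K (Minnie): min(84, 21, 20) = 20
L (Minnie): min(30, 62, 28) = 28
J (Maxine): max(20, 28, 52) = 52
Root (Minnie): min(30.67, 29, 52) = 29

29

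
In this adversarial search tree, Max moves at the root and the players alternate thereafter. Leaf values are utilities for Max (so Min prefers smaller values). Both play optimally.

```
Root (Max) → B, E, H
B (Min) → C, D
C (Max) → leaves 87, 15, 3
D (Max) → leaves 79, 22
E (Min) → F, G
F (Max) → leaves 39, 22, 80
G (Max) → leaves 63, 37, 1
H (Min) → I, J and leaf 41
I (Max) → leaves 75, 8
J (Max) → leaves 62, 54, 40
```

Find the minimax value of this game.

79

C (Max): max(87, 15, 3) = 87
D (Max): max(79, 22) = 79
B (Min): min(87, 79) = 79
F (Max): max(39, 22, 80) = 80
G (Max): max(63, 37, 1) = 63
E (Min): min(80, 63) = 63
I (Max): max(75, 8) = 75
J (Max): max(62, 54, 40) = 62
H (Min): min(75, 62, 41) = 41
Root (Max): max(79, 63, 41) = 79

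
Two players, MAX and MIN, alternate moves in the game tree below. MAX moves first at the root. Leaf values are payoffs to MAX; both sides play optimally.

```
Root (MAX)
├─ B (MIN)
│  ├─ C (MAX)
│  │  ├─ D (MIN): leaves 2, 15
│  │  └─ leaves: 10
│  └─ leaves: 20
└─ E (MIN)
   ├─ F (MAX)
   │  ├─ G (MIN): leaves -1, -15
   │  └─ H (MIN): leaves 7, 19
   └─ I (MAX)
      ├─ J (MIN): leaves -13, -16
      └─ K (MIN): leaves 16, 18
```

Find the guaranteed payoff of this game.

D (MIN): min(2, 15) = 2
C (MAX): max(2, 10) = 10
B (MIN): min(10, 20) = 10
G (MIN): min(-1, -15) = -15
H (MIN): min(7, 19) = 7
F (MAX): max(-15, 7) = 7
J (MIN): min(-13, -16) = -16
K (MIN): min(16, 18) = 16
I (MAX): max(-16, 16) = 16
E (MIN): min(7, 16) = 7
Root (MAX): max(10, 7) = 10

10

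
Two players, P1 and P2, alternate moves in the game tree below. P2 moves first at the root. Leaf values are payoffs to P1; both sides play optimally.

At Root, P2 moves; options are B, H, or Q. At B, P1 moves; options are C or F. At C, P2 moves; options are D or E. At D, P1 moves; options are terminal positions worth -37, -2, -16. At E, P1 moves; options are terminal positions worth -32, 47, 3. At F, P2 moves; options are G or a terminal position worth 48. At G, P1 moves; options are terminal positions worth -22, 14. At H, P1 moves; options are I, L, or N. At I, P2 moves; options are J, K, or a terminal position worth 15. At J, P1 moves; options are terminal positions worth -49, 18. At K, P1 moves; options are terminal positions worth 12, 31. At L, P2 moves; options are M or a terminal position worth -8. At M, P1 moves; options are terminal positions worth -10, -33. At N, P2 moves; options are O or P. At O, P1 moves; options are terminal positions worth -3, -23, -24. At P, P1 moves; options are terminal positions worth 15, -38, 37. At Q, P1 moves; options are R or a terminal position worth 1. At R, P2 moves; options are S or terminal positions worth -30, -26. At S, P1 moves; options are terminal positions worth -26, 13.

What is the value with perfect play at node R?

S: max(-26, 13) = 13
R: min(13, -30, -26) = -30

-30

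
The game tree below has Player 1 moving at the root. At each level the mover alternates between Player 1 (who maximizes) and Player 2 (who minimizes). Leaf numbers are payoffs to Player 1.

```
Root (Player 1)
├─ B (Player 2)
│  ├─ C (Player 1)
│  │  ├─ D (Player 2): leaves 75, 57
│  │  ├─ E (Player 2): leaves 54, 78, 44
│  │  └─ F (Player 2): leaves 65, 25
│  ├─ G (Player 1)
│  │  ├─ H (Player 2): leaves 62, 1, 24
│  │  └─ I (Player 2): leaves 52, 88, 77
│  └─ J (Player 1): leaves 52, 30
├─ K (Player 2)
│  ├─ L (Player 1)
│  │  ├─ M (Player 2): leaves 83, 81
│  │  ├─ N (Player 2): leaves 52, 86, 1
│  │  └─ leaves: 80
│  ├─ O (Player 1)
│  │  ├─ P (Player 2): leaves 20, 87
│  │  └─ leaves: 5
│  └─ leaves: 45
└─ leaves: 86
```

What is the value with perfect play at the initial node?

86

D (Player 2): min(75, 57) = 57
E (Player 2): min(54, 78, 44) = 44
F (Player 2): min(65, 25) = 25
C (Player 1): max(57, 44, 25) = 57
H (Player 2): min(62, 1, 24) = 1
I (Player 2): min(52, 88, 77) = 52
G (Player 1): max(1, 52) = 52
J (Player 1): max(52, 30) = 52
B (Player 2): min(57, 52, 52) = 52
M (Player 2): min(83, 81) = 81
N (Player 2): min(52, 86, 1) = 1
L (Player 1): max(81, 1, 80) = 81
P (Player 2): min(20, 87) = 20
O (Player 1): max(20, 5) = 20
K (Player 2): min(81, 20, 45) = 20
Root (Player 1): max(52, 20, 86) = 86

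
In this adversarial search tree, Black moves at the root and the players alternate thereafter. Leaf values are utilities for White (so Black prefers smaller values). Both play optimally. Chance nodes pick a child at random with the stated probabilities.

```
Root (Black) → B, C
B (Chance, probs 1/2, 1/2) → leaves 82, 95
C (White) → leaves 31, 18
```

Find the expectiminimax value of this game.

31

B (Chance): 1/2·82 + 1/2·95 = 88.5
C (White): max(31, 18) = 31
Root (Black): min(88.5, 31) = 31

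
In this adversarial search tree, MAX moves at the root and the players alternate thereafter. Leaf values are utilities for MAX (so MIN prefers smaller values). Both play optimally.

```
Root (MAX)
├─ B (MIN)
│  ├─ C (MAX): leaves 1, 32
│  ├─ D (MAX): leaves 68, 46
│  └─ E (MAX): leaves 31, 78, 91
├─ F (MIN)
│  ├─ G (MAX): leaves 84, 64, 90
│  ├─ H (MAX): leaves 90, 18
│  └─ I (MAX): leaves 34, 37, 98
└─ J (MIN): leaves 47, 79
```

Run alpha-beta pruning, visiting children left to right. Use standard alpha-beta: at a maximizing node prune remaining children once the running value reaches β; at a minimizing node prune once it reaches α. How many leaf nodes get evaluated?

C [α=-∞,β=+∞]: v=32
D [α=-∞,β=32]: v=68 after child 1 ≥ β → β-cutoff, skip 1
E [α=-∞,β=32]: v=78 after child 2 ≥ β → β-cutoff, skip 1
B [α=-∞,β=+∞]: v=32
G [α=32,β=+∞]: v=90
H [α=32,β=90]: v=90 after child 1 ≥ β → β-cutoff, skip 1
I [α=32,β=90]: v=98
F [α=32,β=+∞]: v=90
J [α=90,β=+∞]: v=47 after child 1 ≤ α → α-cutoff, skip 1
Root [α=-∞,β=+∞]: v=90
Leaves evaluated: 13 of 17.

13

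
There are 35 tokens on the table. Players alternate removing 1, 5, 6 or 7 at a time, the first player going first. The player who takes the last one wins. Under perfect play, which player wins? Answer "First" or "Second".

First

W/L table (W = player to move can force a win):
i:   0  1  2  3  4  5  6  7  8  9 10 11 12 13 14 15 16 17 18 19 20 21 22 23 24 25 26 27 28 29 30 31 32 33 34 35
     L  W  L  W  L  W  W  W  W  W  W  W  L  W  L  W  L  W  W  W  W  W  W  W  L  W  L  W  L  W  W  W  W  W  W  W
Position 35 is W, so the first player wins.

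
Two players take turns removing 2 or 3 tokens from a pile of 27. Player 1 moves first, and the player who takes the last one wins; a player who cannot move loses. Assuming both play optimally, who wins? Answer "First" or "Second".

First

i:   0  1  2  3  4  5  6  7  8  9 10 11 12 13 14 15 16 17 18 19 20 21 22 23 24 25 26 27
     L  L  W  W  W  L  L  W  W  W  L  L  W  W  W  L  L  W  W  W  L  L  W  W  W  L  L  W
Position 27 is W, so the first player wins.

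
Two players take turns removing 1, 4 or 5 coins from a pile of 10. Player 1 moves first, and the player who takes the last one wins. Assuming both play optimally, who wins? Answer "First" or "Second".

Second

Compute winning (W) and losing (L) positions by backward induction:
i:   0  1  2  3  4  5  6  7  8  9 10
     L  W  L  W  W  W  W  W  L  W  L
Position 10 is L, so the second player wins.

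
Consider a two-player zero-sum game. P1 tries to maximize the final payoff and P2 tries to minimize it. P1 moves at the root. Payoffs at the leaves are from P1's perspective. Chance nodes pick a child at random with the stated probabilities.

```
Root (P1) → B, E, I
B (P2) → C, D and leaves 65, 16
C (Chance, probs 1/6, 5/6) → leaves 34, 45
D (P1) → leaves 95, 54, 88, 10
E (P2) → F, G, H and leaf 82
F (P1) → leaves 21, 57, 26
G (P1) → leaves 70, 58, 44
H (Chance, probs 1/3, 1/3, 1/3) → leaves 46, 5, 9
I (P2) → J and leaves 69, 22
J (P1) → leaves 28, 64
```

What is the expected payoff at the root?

22

C (Chance): 1/6·34 + 5/6·45 = 43.17
D (P1): max(95, 54, 88, 10) = 95
B (P2): min(43.17, 95, 65, 16) = 16
F (P1): max(21, 57, 26) = 57
G (P1): max(70, 58, 44) = 70
H (Chance): 1/3·46 + 1/3·5 + 1/3·9 = 20
E (P2): min(57, 70, 20, 82) = 20
J (P1): max(28, 64) = 64
I (P2): min(64, 69, 22) = 22
Root (P1): max(16, 20, 22) = 22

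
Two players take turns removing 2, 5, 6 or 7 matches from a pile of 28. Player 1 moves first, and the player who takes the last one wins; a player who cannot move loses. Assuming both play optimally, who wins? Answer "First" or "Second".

Second

Positions where the player to move wins (W) vs loses (L):
i:   0  1  2  3  4  5  6  7  8  9 10 11 12 13 14 15 16 17 18 19 20 21 22 23 24 25 26 27 28
     L  L  W  W  L  W  W  W  W  W  W  W  L  L  W  W  L  W  W  W  W  W  W  W  L  L  W  W  L
Position 28 is L, so the second player wins.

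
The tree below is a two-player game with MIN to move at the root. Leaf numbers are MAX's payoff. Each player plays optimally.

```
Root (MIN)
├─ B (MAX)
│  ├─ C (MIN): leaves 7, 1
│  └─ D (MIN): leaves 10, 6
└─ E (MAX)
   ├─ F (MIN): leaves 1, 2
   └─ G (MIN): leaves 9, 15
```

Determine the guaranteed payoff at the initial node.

C (MIN): min(7, 1) = 1
D (MIN): min(10, 6) = 6
B (MAX): max(1, 6) = 6
F (MIN): min(1, 2) = 1
G (MIN): min(9, 15) = 9
E (MAX): max(1, 9) = 9
Root (MIN): min(6, 9) = 6

6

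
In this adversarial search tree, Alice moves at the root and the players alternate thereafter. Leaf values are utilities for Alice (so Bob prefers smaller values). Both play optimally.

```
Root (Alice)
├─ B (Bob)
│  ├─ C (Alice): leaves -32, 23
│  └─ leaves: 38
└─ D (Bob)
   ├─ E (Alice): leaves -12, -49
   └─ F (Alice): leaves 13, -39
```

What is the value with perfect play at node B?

C: max(-32, 23) = 23
B: min(23, 38) = 23

23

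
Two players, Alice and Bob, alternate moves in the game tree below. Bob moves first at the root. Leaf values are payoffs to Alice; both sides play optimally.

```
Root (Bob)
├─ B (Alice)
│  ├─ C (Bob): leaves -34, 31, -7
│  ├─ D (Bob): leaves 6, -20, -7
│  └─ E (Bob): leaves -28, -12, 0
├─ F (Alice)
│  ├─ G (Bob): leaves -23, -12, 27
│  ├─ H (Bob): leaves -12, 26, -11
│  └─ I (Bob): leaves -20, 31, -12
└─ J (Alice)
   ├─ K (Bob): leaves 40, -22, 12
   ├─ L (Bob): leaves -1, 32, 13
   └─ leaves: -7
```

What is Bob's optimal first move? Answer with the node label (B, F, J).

C (Bob): min(-34, 31, -7) = -34
D (Bob): min(6, -20, -7) = -20
E (Bob): min(-28, -12, 0) = -28
B (Alice): max(-34, -20, -28) = -20
G (Bob): min(-23, -12, 27) = -23
H (Bob): min(-12, 26, -11) = -12
I (Bob): min(-20, 31, -12) = -20
F (Alice): max(-23, -12, -20) = -12
K (Bob): min(40, -22, 12) = -22
L (Bob): min(-1, 32, 13) = -1
J (Alice): max(-22, -1, -7) = -1
Root (Bob): min(-20, -12, -1) = -20
Bob picks the child with the lowest value: B (value -20).

B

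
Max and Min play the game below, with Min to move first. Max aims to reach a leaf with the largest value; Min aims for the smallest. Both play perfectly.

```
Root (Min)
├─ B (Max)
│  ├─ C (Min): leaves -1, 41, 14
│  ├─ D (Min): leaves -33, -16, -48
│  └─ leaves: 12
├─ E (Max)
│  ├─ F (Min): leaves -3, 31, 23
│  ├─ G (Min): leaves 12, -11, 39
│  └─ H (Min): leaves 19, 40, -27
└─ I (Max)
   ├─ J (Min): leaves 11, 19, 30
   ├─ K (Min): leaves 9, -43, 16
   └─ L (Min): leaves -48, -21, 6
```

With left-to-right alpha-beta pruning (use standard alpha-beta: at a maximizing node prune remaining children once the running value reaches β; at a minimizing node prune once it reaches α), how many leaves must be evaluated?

C [α=-∞,β=+∞]: v=-1
D [α=-1,β=+∞]: v=-33 after child 1 ≤ α → α-cutoff, skip 2
B [α=-∞,β=+∞]: v=12
F [α=-∞,β=12]: v=-3
G [α=-3,β=12]: v=-11 after child 2 ≤ α → α-cutoff, skip 1
H [α=-3,β=12]: v=-27
E [α=-∞,β=12]: v=-3
J [α=-∞,β=-3]: v=11
I [α=-∞,β=-3]: v=11 after child 1 ≥ β → β-cutoff, skip 2
Root [α=-∞,β=+∞]: v=-3
Leaves evaluated: 16 of 25.

16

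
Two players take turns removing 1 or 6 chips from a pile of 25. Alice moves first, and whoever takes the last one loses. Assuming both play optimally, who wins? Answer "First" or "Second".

First

W/L table (W = player to move can force a win):
i:   0  1  2  3  4  5  6  7  8  9 10 11 12 13 14 15 16 17 18 19 20 21 22 23 24 25
     W  L  W  L  W  L  W  W  L  W  L  W  L  W  W  L  W  L  W  L  W  W  L  W  L  W
Position 25 is W, so the first player wins.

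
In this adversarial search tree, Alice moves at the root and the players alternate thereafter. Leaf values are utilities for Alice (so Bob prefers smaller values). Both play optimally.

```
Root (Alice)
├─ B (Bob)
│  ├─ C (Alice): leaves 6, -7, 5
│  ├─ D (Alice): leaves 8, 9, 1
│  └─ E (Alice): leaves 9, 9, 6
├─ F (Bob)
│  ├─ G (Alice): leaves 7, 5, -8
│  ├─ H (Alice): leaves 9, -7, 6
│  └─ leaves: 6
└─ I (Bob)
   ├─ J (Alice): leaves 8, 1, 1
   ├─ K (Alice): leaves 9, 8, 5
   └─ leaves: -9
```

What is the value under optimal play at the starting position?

C (Alice): max(6, -7, 5) = 6
D (Alice): max(8, 9, 1) = 9
E (Alice): max(9, 9, 6) = 9
B (Bob): min(6, 9, 9) = 6
G (Alice): max(7, 5, -8) = 7
H (Alice): max(9, -7, 6) = 9
F (Bob): min(7, 9, 6) = 6
J (Alice): max(8, 1, 1) = 8
K (Alice): max(9, 8, 5) = 9
I (Bob): min(8, 9, -9) = -9
Root (Alice): max(6, 6, -9) = 6

6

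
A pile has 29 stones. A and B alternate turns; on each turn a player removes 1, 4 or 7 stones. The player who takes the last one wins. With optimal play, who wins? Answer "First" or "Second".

Second

i:   0  1  2  3  4  5  6  7  8  9 10 11 12 13 14 15 16 17 18 19 20 21 22 23 24 25 26 27 28 29
     L  W  L  W  W  L  W  W  L  W  L  W  W  L  W  W  L  W  L  W  W  L  W  W  L  W  L  W  W  L
Position 29 is L, so the second player wins.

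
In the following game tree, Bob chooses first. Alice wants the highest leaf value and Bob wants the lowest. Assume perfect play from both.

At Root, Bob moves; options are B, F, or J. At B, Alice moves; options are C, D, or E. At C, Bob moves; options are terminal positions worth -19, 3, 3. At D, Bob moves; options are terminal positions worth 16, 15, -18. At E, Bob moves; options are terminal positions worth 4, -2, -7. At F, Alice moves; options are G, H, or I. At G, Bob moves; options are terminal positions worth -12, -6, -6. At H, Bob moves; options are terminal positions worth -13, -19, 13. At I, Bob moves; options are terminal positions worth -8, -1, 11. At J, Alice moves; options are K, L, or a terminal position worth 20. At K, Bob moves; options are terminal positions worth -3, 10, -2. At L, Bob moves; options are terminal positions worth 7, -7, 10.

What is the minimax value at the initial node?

-8

C (Bob): min(-19, 3, 3) = -19
D (Bob): min(16, 15, -18) = -18
E (Bob): min(4, -2, -7) = -7
B (Alice): max(-19, -18, -7) = -7
G (Bob): min(-12, -6, -6) = -12
H (Bob): min(-13, -19, 13) = -19
I (Bob): min(-8, -1, 11) = -8
F (Alice): max(-12, -19, -8) = -8
K (Bob): min(-3, 10, -2) = -3
L (Bob): min(7, -7, 10) = -7
J (Alice): max(-3, -7, 20) = 20
Root (Bob): min(-7, -8, 20) = -8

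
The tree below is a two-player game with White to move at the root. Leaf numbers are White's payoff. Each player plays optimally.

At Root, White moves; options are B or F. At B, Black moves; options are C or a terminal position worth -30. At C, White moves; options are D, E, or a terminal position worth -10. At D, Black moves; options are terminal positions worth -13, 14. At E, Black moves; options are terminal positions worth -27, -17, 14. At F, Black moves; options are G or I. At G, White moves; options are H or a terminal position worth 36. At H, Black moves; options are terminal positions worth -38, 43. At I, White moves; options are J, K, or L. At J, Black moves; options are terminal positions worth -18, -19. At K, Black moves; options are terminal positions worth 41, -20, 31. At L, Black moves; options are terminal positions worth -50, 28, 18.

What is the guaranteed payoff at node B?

-30

D: min(-13, 14) = -13
E: min(-27, -17, 14) = -27
C: max(-13, -27, -10) = -10
B: min(-10, -30) = -30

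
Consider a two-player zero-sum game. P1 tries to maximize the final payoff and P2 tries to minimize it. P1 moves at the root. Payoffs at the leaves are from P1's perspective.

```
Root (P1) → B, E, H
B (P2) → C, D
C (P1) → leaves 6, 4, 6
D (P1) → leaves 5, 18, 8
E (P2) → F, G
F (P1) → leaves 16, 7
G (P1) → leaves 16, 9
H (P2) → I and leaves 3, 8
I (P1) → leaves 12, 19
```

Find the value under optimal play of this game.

16

C (P1): max(6, 4, 6) = 6
D (P1): max(5, 18, 8) = 18
B (P2): min(6, 18) = 6
F (P1): max(16, 7) = 16
G (P1): max(16, 9) = 16
E (P2): min(16, 16) = 16
I (P1): max(12, 19) = 19
H (P2): min(19, 3, 8) = 3
Root (P1): max(6, 16, 3) = 16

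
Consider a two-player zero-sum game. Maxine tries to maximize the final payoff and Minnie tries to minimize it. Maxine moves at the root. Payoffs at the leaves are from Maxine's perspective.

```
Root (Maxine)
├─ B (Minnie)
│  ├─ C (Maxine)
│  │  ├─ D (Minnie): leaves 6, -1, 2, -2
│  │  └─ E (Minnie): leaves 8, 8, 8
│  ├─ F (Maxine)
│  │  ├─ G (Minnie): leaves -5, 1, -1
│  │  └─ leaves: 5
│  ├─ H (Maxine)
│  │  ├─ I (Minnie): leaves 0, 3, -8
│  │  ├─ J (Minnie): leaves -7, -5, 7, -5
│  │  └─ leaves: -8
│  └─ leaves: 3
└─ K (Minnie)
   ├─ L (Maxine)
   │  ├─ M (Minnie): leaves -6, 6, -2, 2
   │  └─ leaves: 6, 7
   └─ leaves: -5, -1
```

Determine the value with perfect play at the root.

-5

D (Minnie): min(6, -1, 2, -2) = -2
E (Minnie): min(8, 8, 8) = 8
C (Maxine): max(-2, 8) = 8
G (Minnie): min(-5, 1, -1) = -5
F (Maxine): max(-5, 5) = 5
I (Minnie): min(0, 3, -8) = -8
J (Minnie): min(-7, -5, 7, -5) = -7
H (Maxine): max(-8, -7, -8) = -7
B (Minnie): min(8, 5, -7, 3) = -7
M (Minnie): min(-6, 6, -2, 2) = -6
L (Maxine): max(-6, 6, 7) = 7
K (Minnie): min(7, -5, -1) = -5
Root (Maxine): max(-7, -5) = -5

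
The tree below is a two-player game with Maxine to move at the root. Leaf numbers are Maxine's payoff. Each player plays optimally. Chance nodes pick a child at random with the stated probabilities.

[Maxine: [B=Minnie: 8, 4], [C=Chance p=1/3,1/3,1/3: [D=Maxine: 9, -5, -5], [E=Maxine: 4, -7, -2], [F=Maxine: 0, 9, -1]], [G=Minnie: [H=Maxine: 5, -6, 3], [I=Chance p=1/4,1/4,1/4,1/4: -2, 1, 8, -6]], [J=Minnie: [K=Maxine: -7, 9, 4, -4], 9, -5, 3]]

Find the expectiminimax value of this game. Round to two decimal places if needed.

7.33

B (Minnie): min(8, 4) = 4
D (Maxine): max(9, -5, -5) = 9
E (Maxine): max(4, -7, -2) = 4
F (Maxine): max(0, 9, -1) = 9
C (Chance): 1/3·9 + 1/3·4 + 1/3·9 = 7.33
H (Maxine): max(5, -6, 3) = 5
I (Chance): 1/4·-2 + 1/4·1 + 1/4·8 + 1/4·-6 = 0.25
G (Minnie): min(5, 0.25) = 0.25
K (Maxine): max(-7, 9, 4, -4) = 9
J (Minnie): min(9, 9, -5, 3) = -5
Root (Maxine): max(4, 7.33, 0.25, -5) = 7.33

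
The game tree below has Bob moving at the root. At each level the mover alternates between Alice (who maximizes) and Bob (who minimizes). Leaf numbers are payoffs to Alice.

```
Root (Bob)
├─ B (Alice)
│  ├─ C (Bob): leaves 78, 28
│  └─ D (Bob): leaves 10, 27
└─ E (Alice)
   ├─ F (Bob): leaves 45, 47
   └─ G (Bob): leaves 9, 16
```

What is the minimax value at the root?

28

C (Bob): min(78, 28) = 28
D (Bob): min(10, 27) = 10
B (Alice): max(28, 10) = 28
F (Bob): min(45, 47) = 45
G (Bob): min(9, 16) = 9
E (Alice): max(45, 9) = 45
Root (Bob): min(28, 45) = 28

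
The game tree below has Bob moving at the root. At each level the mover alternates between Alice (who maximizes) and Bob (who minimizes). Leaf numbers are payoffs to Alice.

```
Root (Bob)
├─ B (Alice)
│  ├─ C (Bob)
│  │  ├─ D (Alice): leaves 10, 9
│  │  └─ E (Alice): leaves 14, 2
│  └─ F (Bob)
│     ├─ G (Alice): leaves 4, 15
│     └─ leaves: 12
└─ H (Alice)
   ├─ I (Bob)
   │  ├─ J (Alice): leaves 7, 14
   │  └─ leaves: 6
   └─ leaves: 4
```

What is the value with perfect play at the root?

6

D (Alice): max(10, 9) = 10
E (Alice): max(14, 2) = 14
C (Bob): min(10, 14) = 10
G (Alice): max(4, 15) = 15
F (Bob): min(15, 12) = 12
B (Alice): max(10, 12) = 12
J (Alice): max(7, 14) = 14
I (Bob): min(14, 6) = 6
H (Alice): max(6, 4) = 6
Root (Bob): min(12, 6) = 6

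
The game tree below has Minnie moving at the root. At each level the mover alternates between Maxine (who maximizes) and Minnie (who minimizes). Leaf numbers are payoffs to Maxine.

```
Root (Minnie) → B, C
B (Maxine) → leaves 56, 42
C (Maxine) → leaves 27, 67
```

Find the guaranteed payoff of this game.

56

B (Maxine): max(56, 42) = 56
C (Maxine): max(27, 67) = 67
Root (Minnie): min(56, 67) = 56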